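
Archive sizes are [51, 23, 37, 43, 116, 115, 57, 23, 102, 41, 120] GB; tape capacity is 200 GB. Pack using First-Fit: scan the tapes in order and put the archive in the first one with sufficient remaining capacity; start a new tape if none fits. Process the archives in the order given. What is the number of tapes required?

tape 1: place 51 GB, 149 GB left
tape 1: place 23 GB, 126 GB left
tape 1: place 37 GB, 89 GB left
tape 1: place 43 GB, 46 GB left
tape 2: place 116 GB, 84 GB left
tape 3: place 115 GB, 85 GB left
tape 2: place 57 GB, 27 GB left
tape 1: place 23 GB, 23 GB left
tape 4: place 102 GB, 98 GB left
tape 3: place 41 GB, 44 GB left
tape 5: place 120 GB, 80 GB left
Final tapes: [51,23,37,43,23] [116,57] [115,41] [102] [120].

5 tapes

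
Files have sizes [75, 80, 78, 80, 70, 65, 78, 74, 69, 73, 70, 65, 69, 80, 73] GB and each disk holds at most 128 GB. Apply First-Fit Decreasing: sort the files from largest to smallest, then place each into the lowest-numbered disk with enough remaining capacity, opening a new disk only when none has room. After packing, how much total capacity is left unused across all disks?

821

Sorted descending: 80, 80, 80, 78, 78, 75, 74, 73, 73, 70, 70, 69, 69, 65, 65.
disk 1: place 80 GB, 48 GB left
disk 2: place 80 GB, 48 GB left
disk 3: place 80 GB, 48 GB left
disk 4: place 78 GB, 50 GB left
disk 5: place 78 GB, 50 GB left
disk 6: place 75 GB, 53 GB left
disk 7: place 74 GB, 54 GB left
disk 8: place 73 GB, 55 GB left
disk 9: place 73 GB, 55 GB left
disk 10: place 70 GB, 58 GB left
disk 11: place 70 GB, 58 GB left
disk 12: place 69 GB, 59 GB left
disk 13: place 69 GB, 59 GB left
disk 14: place 65 GB, 63 GB left
disk 15: place 65 GB, 63 GB left
15 disks × 128 GB = 1920 GB; used 1099 GB; unused 821 GB.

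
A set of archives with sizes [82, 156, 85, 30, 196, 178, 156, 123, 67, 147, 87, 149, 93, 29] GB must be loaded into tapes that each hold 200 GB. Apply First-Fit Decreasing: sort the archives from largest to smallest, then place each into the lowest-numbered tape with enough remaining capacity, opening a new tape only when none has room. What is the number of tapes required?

9

Sorted descending: 196, 178, 156, 156, 149, 147, 123, 93, 87, 85, 82, 67, 30, 29.
Put 196 GB in tape 1; 4 GB remain.
Put 178 GB in tape 2; 22 GB remain.
Put 156 GB in tape 3; 44 GB remain.
Put 156 GB in tape 4; 44 GB remain.
Put 149 GB in tape 5; 51 GB remain.
Put 147 GB in tape 6; 53 GB remain.
Put 123 GB in tape 7; 77 GB remain.
Put 93 GB in tape 8; 107 GB remain.
Put 87 GB in tape 8; 20 GB remain.
Put 85 GB in tape 9; 115 GB remain.
Put 82 GB in tape 9; 33 GB remain.
Put 67 GB in tape 7; 10 GB remain.
Put 30 GB in tape 3; 14 GB remain.
Put 29 GB in tape 4; 15 GB remain.
Final tapes: [196] [178] [156,30] [156,29] [149] [147] [123,67] [93,87] [85,82].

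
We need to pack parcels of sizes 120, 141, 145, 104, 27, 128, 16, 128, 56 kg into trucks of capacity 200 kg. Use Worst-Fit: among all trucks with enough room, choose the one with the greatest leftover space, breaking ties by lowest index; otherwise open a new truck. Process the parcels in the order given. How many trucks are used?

120 kg → truck 1 (remaining 80 kg)
141 kg → truck 2 (remaining 59 kg)
145 kg → truck 3 (remaining 55 kg)
104 kg → truck 4 (remaining 96 kg)
27 kg → truck 4 (remaining 69 kg)
128 kg → truck 5 (remaining 72 kg)
16 kg → truck 1 (remaining 64 kg)
128 kg → truck 6 (remaining 72 kg)
56 kg → truck 5 (remaining 16 kg)
Final trucks: [120,16] [141] [145] [104,27] [128,56] [128].

6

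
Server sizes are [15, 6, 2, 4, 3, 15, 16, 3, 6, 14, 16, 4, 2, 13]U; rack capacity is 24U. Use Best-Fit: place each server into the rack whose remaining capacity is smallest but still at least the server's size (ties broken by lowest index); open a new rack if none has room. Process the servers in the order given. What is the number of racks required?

15U → rack 1 (remaining 9U)
6U → rack 1 (remaining 3U)
2U → rack 1 (remaining 1U)
4U → rack 2 (remaining 20U)
3U → rack 2 (remaining 17U)
15U → rack 2 (remaining 2U)
16U → rack 3 (remaining 8U)
3U → rack 3 (remaining 5U)
6U → rack 4 (remaining 18U)
14U → rack 4 (remaining 4U)
16U → rack 5 (remaining 8U)
4U → rack 4 (remaining 0U)
2U → rack 2 (remaining 0U)
13U → rack 6 (remaining 11U)
Final racks: [15,6,2] [4,3,15,2] [16,3] [6,14,4] [16] [13].

6 racks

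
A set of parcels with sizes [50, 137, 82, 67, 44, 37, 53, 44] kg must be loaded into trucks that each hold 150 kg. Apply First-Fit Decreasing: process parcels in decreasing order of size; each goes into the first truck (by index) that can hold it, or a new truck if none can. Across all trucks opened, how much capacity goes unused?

86

Sorted descending: 137, 82, 67, 53, 50, 44, 44, 37.
137 kg → truck 1 (remaining 13 kg)
82 kg → truck 2 (remaining 68 kg)
67 kg → truck 2 (remaining 1 kg)
53 kg → truck 3 (remaining 97 kg)
50 kg → truck 3 (remaining 47 kg)
44 kg → truck 3 (remaining 3 kg)
44 kg → truck 4 (remaining 106 kg)
37 kg → truck 4 (remaining 69 kg)
4 trucks × 150 kg = 600 kg; used 514 kg; unused 86 kg.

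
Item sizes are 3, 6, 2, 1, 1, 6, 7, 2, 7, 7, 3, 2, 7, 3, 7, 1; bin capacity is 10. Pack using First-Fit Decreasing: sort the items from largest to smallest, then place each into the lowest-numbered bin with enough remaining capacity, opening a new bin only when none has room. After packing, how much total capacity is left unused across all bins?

5

Sorted descending: 7, 7, 7, 7, 7, 6, 6, 3, 3, 3, 2, 2, 2, 1, 1, 1.
Put 7 in bin 1; 3 remain.
Put 7 in bin 2; 3 remain.
Put 7 in bin 3; 3 remain.
Put 7 in bin 4; 3 remain.
Put 7 in bin 5; 3 remain.
Put 6 in bin 6; 4 remain.
Put 6 in bin 7; 4 remain.
Put 3 in bin 1; 0 remain.
Put 3 in bin 2; 0 remain.
Put 3 in bin 3; 0 remain.
Put 2 in bin 4; 1 remain.
Put 2 in bin 5; 1 remain.
Put 2 in bin 6; 2 remain.
Put 1 in bin 4; 0 remain.
Put 1 in bin 5; 0 remain.
Put 1 in bin 6; 1 remain.
7 bins × 10 = 70; used 65; unused 5.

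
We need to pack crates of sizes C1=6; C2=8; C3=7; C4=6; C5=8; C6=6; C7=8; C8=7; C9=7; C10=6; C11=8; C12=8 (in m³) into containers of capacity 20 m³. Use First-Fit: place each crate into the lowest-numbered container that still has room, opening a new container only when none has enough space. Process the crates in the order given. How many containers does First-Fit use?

container 1: place C1 (6 m³), 14 m³ left
container 1: place C2 (8 m³), 6 m³ left
container 2: place C3 (7 m³), 13 m³ left
container 1: place C4 (6 m³), 0 m³ left
container 2: place C5 (8 m³), 5 m³ left
container 3: place C6 (6 m³), 14 m³ left
container 3: place C7 (8 m³), 6 m³ left
container 4: place C8 (7 m³), 13 m³ left
container 4: place C9 (7 m³), 6 m³ left
container 3: place C10 (6 m³), 0 m³ left
container 5: place C11 (8 m³), 12 m³ left
container 5: place C12 (8 m³), 4 m³ left
Final containers: [6,8,6] [7,8] [6,8,6] [7,7] [8,8].

5 containers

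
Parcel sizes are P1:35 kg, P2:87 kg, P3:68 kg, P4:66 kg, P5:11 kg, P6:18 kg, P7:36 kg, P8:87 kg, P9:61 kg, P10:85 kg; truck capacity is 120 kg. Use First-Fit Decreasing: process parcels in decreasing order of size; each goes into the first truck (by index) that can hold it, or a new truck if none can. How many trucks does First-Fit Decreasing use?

6 trucks

Sorted descending: 87, 87, 85, 68, 66, 61, 36, 35, 18, 11.
truck 1: place 87 kg, 33 kg left
truck 2: place 87 kg, 33 kg left
truck 3: place 85 kg, 35 kg left
truck 4: place 68 kg, 52 kg left
truck 5: place 66 kg, 54 kg left
truck 6: place 61 kg, 59 kg left
truck 4: place 36 kg, 16 kg left
truck 3: place 35 kg, 0 kg left
truck 1: place 18 kg, 15 kg left
truck 1: place 11 kg, 4 kg left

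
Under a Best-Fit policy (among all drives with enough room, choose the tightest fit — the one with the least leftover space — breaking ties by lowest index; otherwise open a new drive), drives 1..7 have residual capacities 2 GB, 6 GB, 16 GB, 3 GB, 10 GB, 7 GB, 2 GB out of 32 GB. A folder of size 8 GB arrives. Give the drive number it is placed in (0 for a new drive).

5

Drives with room: drive 3 (16 GB), drive 5 (10 GB).
Tightest fit is drive 5 with 10 GB free.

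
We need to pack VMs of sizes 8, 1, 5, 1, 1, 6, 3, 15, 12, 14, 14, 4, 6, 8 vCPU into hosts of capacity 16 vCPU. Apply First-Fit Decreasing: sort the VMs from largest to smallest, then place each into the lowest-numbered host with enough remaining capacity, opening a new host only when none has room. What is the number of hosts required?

7 hosts

Sorted descending: 15, 14, 14, 12, 8, 8, 6, 6, 5, 4, 3, 1, 1, 1.
host 1: place 15 vCPU, 1 vCPU left
host 2: place 14 vCPU, 2 vCPU left
host 3: place 14 vCPU, 2 vCPU left
host 4: place 12 vCPU, 4 vCPU left
host 5: place 8 vCPU, 8 vCPU left
host 5: place 8 vCPU, 0 vCPU left
host 6: place 6 vCPU, 10 vCPU left
host 6: place 6 vCPU, 4 vCPU left
host 7: place 5 vCPU, 11 vCPU left
host 4: place 4 vCPU, 0 vCPU left
host 6: place 3 vCPU, 1 vCPU left
host 1: place 1 vCPU, 0 vCPU left
host 2: place 1 vCPU, 1 vCPU left
host 2: place 1 vCPU, 0 vCPU left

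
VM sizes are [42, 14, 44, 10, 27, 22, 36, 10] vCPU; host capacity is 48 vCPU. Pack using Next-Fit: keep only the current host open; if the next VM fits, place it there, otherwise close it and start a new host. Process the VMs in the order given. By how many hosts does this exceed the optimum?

Next-Fit: [42] [14] [44] [10,27] [22] [36,10] → 6 hosts.
Total size 205 vCPU; any packing needs at least ⌈205/48⌉ = 5 hosts.
An optimal packing achieves that bound: [44] [42] [36,10] [27,14] [22,10] → 5 hosts.
Excess: 6 − 5 = 1.

1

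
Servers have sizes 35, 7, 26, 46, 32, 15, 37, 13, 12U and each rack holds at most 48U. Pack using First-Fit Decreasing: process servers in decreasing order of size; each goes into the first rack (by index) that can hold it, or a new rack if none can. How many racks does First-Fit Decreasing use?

Sorted descending: 46, 37, 35, 32, 26, 15, 13, 12, 7.
rack 1: place 46U, 2U left
rack 2: place 37U, 11U left
rack 3: place 35U, 13U left
rack 4: place 32U, 16U left
rack 5: place 26U, 22U left
rack 4: place 15U, 1U left
rack 3: place 13U, 0U left
rack 5: place 12U, 10U left
rack 2: place 7U, 4U left
Final racks: [46] [37,7] [35,13] [32,15] [26,12].

5 racks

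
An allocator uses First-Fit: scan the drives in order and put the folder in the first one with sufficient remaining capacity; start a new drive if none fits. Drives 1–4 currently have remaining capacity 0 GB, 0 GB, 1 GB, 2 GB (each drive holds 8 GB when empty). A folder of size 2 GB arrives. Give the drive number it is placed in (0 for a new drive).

Drives with room: drive 4 (2 GB).
The first with room is drive 4.

4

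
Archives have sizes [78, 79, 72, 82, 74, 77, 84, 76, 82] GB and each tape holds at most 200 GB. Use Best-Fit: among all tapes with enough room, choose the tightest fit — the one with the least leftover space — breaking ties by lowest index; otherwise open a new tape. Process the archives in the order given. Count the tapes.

tape 1: place 78 GB, 122 GB left
tape 1: place 79 GB, 43 GB left
tape 2: place 72 GB, 128 GB left
tape 2: place 82 GB, 46 GB left
tape 3: place 74 GB, 126 GB left
tape 3: place 77 GB, 49 GB left
tape 4: place 84 GB, 116 GB left
tape 4: place 76 GB, 40 GB left
tape 5: place 82 GB, 118 GB left

5 tapes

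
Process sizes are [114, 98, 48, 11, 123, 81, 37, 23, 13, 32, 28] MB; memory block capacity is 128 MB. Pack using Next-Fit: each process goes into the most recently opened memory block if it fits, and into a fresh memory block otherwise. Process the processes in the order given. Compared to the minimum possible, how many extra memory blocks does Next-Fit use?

1

Next-Fit: [114] [98] [48,11] [123] [81,37] [23,13,32,28] → 6 memory blocks.
Total size 608 MB; any packing needs at least ⌈608/128⌉ = 5 memory blocks.
An optimal packing achieves that bound: [123] [114,13] [98,28] [81,37] [48,32,23,11] → 5 memory blocks.
Excess: 6 − 5 = 1.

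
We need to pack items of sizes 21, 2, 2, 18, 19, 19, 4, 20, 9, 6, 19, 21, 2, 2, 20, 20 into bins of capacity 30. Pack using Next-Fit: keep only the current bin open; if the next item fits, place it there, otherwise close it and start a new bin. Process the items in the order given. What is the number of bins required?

bin 1: place 21, 9 left
bin 1: place 2, 7 left
bin 1: place 2, 5 left
bin 2: place 18, 12 left
bin 3: place 19, 11 left
bin 4: place 19, 11 left
bin 4: place 4, 7 left
bin 5: place 20, 10 left
bin 5: place 9, 1 left
bin 6: place 6, 24 left
bin 6: place 19, 5 left
bin 7: place 21, 9 left
bin 7: place 2, 7 left
bin 7: place 2, 5 left
bin 8: place 20, 10 left
bin 9: place 20, 10 left

9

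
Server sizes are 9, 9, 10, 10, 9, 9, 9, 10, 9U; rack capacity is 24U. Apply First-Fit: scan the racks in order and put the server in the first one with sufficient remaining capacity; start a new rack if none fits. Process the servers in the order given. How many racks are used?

5

9U → rack 1 (remaining 15U)
9U → rack 1 (remaining 6U)
10U → rack 2 (remaining 14U)
10U → rack 2 (remaining 4U)
9U → rack 3 (remaining 15U)
9U → rack 3 (remaining 6U)
9U → rack 4 (remaining 15U)
10U → rack 4 (remaining 5U)
9U → rack 5 (remaining 15U)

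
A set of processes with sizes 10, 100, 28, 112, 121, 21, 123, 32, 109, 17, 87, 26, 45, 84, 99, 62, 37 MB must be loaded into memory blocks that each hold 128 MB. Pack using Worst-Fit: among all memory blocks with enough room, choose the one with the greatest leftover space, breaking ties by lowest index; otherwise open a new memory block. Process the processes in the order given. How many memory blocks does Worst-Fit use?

10

10 MB → memory block 1 (remaining 118 MB)
100 MB → memory block 1 (remaining 18 MB)
28 MB → memory block 2 (remaining 100 MB)
112 MB → memory block 3 (remaining 16 MB)
121 MB → memory block 4 (remaining 7 MB)
21 MB → memory block 2 (remaining 79 MB)
123 MB → memory block 5 (remaining 5 MB)
32 MB → memory block 2 (remaining 47 MB)
109 MB → memory block 6 (remaining 19 MB)
17 MB → memory block 2 (remaining 30 MB)
87 MB → memory block 7 (remaining 41 MB)
26 MB → memory block 7 (remaining 15 MB)
45 MB → memory block 8 (remaining 83 MB)
84 MB → memory block 9 (remaining 44 MB)
99 MB → memory block 10 (remaining 29 MB)
62 MB → memory block 8 (remaining 21 MB)
37 MB → memory block 9 (remaining 7 MB)
Final memory blocks: [10,100] [28,21,32,17] [112] [121] [123] [109] [87,26] [45,62] [84,37] [99].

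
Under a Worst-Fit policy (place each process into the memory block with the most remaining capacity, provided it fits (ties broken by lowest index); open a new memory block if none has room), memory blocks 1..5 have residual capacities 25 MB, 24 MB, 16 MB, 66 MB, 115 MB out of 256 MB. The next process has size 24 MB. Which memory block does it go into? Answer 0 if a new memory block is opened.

5

Memory blocks with room: memory block 1 (25 MB), memory block 2 (24 MB), memory block 4 (66 MB), memory block 5 (115 MB).
Most room is memory block 5 with 115 MB free.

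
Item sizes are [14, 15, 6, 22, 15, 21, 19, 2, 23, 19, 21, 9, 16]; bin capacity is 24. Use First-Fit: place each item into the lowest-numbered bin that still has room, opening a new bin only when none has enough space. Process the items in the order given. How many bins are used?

14 → bin 1 (remaining 10)
15 → bin 2 (remaining 9)
6 → bin 1 (remaining 4)
22 → bin 3 (remaining 2)
15 → bin 4 (remaining 9)
21 → bin 5 (remaining 3)
19 → bin 6 (remaining 5)
2 → bin 1 (remaining 2)
23 → bin 7 (remaining 1)
19 → bin 8 (remaining 5)
21 → bin 9 (remaining 3)
9 → bin 2 (remaining 0)
16 → bin 10 (remaining 8)

10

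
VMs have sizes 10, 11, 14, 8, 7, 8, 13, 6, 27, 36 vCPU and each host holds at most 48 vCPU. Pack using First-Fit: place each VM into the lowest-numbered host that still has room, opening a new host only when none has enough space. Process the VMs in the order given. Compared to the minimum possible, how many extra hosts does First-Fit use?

1

First-Fit: [10,11,14,8] [7,8,13,6] [27] [36] → 4 hosts.
Total size 140 vCPU; any packing needs at least ⌈140/48⌉ = 3 hosts.
An optimal packing achieves that bound: [36,11] [27,14,7] [13,10,8,8,6] → 3 hosts.
Excess: 4 − 3 = 1.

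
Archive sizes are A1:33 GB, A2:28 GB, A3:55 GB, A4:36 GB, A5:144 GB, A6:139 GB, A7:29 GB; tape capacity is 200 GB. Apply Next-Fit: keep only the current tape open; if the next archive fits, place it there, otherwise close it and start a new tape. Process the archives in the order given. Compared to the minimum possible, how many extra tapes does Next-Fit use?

Next-Fit: [33,28,55,36] [144] [139,29] → 3 tapes.
Total size 464 GB; any packing needs at least ⌈464/200⌉ = 3 tapes.
So 3 is already optimal.

0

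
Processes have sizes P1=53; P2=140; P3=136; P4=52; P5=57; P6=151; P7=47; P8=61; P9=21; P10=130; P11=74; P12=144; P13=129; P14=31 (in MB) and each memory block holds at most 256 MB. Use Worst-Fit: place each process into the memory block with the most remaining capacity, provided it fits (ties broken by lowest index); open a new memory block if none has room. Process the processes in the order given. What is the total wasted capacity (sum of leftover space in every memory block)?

P1 (53 MB) → memory block 1 (remaining 203 MB)
P2 (140 MB) → memory block 1 (remaining 63 MB)
P3 (136 MB) → memory block 2 (remaining 120 MB)
P4 (52 MB) → memory block 2 (remaining 68 MB)
P5 (57 MB) → memory block 2 (remaining 11 MB)
P6 (151 MB) → memory block 3 (remaining 105 MB)
P7 (47 MB) → memory block 3 (remaining 58 MB)
P8 (61 MB) → memory block 1 (remaining 2 MB)
P9 (21 MB) → memory block 3 (remaining 37 MB)
P10 (130 MB) → memory block 4 (remaining 126 MB)
P11 (74 MB) → memory block 4 (remaining 52 MB)
P12 (144 MB) → memory block 5 (remaining 112 MB)
P13 (129 MB) → memory block 6 (remaining 127 MB)
P14 (31 MB) → memory block 6 (remaining 96 MB)
6 memory blocks × 256 MB = 1536 MB; used 1226 MB; unused 310 MB.

310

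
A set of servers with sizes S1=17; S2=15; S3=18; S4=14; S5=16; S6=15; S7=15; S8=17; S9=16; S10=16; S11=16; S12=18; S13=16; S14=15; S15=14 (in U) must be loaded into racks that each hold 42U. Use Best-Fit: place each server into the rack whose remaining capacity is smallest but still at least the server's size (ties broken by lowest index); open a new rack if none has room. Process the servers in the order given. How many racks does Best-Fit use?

8 racks

Put S1 (17U) in rack 1; 25U remain.
Put S2 (15U) in rack 1; 10U remain.
Put S3 (18U) in rack 2; 24U remain.
Put S4 (14U) in rack 2; 10U remain.
Put S5 (16U) in rack 3; 26U remain.
Put S6 (15U) in rack 3; 11U remain.
Put S7 (15U) in rack 4; 27U remain.
Put S8 (17U) in rack 4; 10U remain.
Put S9 (16U) in rack 5; 26U remain.
Put S10 (16U) in rack 5; 10U remain.
Put S11 (16U) in rack 6; 26U remain.
Put S12 (18U) in rack 6; 8U remain.
Put S13 (16U) in rack 7; 26U remain.
Put S14 (15U) in rack 7; 11U remain.
Put S15 (14U) in rack 8; 28U remain.
Final racks: [17,15] [18,14] [16,15] [15,17] [16,16] [16,18] [16,15] [14].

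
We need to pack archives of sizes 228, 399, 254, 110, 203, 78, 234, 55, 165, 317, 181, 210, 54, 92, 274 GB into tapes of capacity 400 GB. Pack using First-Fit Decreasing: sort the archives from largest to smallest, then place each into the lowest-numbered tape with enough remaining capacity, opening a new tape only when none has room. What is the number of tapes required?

8

Sorted descending: 399, 317, 274, 254, 234, 228, 210, 203, 181, 165, 110, 92, 78, 55, 54.
Put 399 GB in tape 1; 1 GB remain.
Put 317 GB in tape 2; 83 GB remain.
Put 274 GB in tape 3; 126 GB remain.
Put 254 GB in tape 4; 146 GB remain.
Put 234 GB in tape 5; 166 GB remain.
Put 228 GB in tape 6; 172 GB remain.
Put 210 GB in tape 7; 190 GB remain.
Put 203 GB in tape 8; 197 GB remain.
Put 181 GB in tape 7; 9 GB remain.
Put 165 GB in tape 5; 1 GB remain.
Put 110 GB in tape 3; 16 GB remain.
Put 92 GB in tape 4; 54 GB remain.
Put 78 GB in tape 2; 5 GB remain.
Put 55 GB in tape 6; 117 GB remain.
Put 54 GB in tape 4; 0 GB remain.
Final tapes: [399] [317,78] [274,110] [254,92,54] [234,165] [228,55] [210,181] [203].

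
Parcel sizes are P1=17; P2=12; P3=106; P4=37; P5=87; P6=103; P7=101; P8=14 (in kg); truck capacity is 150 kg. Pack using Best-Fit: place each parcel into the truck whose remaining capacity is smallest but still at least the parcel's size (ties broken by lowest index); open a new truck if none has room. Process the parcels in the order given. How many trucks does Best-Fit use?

Put P1 (17 kg) in truck 1; 133 kg remain.
Put P2 (12 kg) in truck 1; 121 kg remain.
Put P3 (106 kg) in truck 1; 15 kg remain.
Put P4 (37 kg) in truck 2; 113 kg remain.
Put P5 (87 kg) in truck 2; 26 kg remain.
Put P6 (103 kg) in truck 3; 47 kg remain.
Put P7 (101 kg) in truck 4; 49 kg remain.
Put P8 (14 kg) in truck 1; 1 kg remain.

4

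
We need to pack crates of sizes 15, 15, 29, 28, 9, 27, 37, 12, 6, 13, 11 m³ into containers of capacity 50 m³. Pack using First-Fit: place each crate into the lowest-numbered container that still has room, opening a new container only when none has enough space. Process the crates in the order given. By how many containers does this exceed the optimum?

0

First-Fit: [15,15,9,6] [29,12] [28,13] [27,11] [37] → 5 containers.
Total size 202 m³; any packing needs at least ⌈202/50⌉ = 5 containers.
So 5 is already optimal.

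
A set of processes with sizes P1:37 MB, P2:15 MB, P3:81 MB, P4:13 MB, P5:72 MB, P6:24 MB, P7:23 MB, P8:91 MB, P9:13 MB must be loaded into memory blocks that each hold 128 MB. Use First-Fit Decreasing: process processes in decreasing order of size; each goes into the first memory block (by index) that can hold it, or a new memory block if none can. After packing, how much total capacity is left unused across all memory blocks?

Sorted descending: 91, 81, 72, 37, 24, 23, 15, 13, 13.
91 MB → memory block 1 (remaining 37 MB)
81 MB → memory block 2 (remaining 47 MB)
72 MB → memory block 3 (remaining 56 MB)
37 MB → memory block 1 (remaining 0 MB)
24 MB → memory block 2 (remaining 23 MB)
23 MB → memory block 2 (remaining 0 MB)
15 MB → memory block 3 (remaining 41 MB)
13 MB → memory block 3 (remaining 28 MB)
13 MB → memory block 3 (remaining 15 MB)
3 memory blocks × 128 MB = 384 MB; used 369 MB; unused 15 MB.

15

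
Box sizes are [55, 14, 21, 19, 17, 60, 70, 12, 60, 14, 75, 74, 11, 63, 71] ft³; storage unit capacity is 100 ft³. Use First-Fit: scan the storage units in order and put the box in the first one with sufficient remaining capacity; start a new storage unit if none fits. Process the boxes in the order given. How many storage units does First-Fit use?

55 ft³ → storage unit 1 (remaining 45 ft³)
14 ft³ → storage unit 1 (remaining 31 ft³)
21 ft³ → storage unit 1 (remaining 10 ft³)
19 ft³ → storage unit 2 (remaining 81 ft³)
17 ft³ → storage unit 2 (remaining 64 ft³)
60 ft³ → storage unit 2 (remaining 4 ft³)
70 ft³ → storage unit 3 (remaining 30 ft³)
12 ft³ → storage unit 3 (remaining 18 ft³)
60 ft³ → storage unit 4 (remaining 40 ft³)
14 ft³ → storage unit 3 (remaining 4 ft³)
75 ft³ → storage unit 5 (remaining 25 ft³)
74 ft³ → storage unit 6 (remaining 26 ft³)
11 ft³ → storage unit 4 (remaining 29 ft³)
63 ft³ → storage unit 7 (remaining 37 ft³)
71 ft³ → storage unit 8 (remaining 29 ft³)

8 storage units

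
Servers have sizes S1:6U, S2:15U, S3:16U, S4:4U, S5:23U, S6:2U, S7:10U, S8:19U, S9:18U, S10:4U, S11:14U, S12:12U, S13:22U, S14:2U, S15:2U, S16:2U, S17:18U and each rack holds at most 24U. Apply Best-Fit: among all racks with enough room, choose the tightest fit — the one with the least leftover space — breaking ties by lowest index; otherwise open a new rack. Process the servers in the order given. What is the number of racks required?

9 racks

Put S1 (6U) in rack 1; 18U remain.
Put S2 (15U) in rack 1; 3U remain.
Put S3 (16U) in rack 2; 8U remain.
Put S4 (4U) in rack 2; 4U remain.
Put S5 (23U) in rack 3; 1U remain.
Put S6 (2U) in rack 1; 1U remain.
Put S7 (10U) in rack 4; 14U remain.
Put S8 (19U) in rack 5; 5U remain.
Put S9 (18U) in rack 6; 6U remain.
Put S10 (4U) in rack 2; 0U remain.
Put S11 (14U) in rack 4; 0U remain.
Put S12 (12U) in rack 7; 12U remain.
Put S13 (22U) in rack 8; 2U remain.
Put S14 (2U) in rack 8; 0U remain.
Put S15 (2U) in rack 5; 3U remain.
Put S16 (2U) in rack 5; 1U remain.
Put S17 (18U) in rack 9; 6U remain.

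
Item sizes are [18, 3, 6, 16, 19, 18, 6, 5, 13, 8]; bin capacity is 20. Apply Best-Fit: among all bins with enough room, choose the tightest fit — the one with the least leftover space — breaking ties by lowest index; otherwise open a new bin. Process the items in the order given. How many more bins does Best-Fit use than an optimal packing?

1

Best-Fit: [18] [3,6,6,5] [16] [19] [18] [13] [8] → 7 bins.
Total size 112; any packing needs at least ⌈112/20⌉ = 6 bins.
An optimal packing achieves that bound: [19] [18] [18] [16,3] [13,6] [8,6,5] → 6 bins.
Excess: 7 − 6 = 1.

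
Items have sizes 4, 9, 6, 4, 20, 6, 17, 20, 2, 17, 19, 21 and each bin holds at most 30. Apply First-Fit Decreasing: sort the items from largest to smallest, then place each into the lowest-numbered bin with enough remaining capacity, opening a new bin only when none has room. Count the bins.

Sorted descending: 21, 20, 20, 19, 17, 17, 9, 6, 6, 4, 4, 2.
bin 1: place 21, 9 left
bin 2: place 20, 10 left
bin 3: place 20, 10 left
bin 4: place 19, 11 left
bin 5: place 17, 13 left
bin 6: place 17, 13 left
bin 1: place 9, 0 left
bin 2: place 6, 4 left
bin 3: place 6, 4 left
bin 2: place 4, 0 left
bin 3: place 4, 0 left
bin 4: place 2, 9 left

6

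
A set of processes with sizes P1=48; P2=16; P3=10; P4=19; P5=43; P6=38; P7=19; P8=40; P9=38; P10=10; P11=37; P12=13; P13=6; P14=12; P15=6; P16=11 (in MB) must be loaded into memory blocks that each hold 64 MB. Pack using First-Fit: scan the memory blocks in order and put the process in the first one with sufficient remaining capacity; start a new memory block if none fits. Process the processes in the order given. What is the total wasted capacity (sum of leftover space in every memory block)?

Put P1 (48 MB) in memory block 1; 16 MB remain.
Put P2 (16 MB) in memory block 1; 0 MB remain.
Put P3 (10 MB) in memory block 2; 54 MB remain.
Put P4 (19 MB) in memory block 2; 35 MB remain.
Put P5 (43 MB) in memory block 3; 21 MB remain.
Put P6 (38 MB) in memory block 4; 26 MB remain.
Put P7 (19 MB) in memory block 2; 16 MB remain.
Put P8 (40 MB) in memory block 5; 24 MB remain.
Put P9 (38 MB) in memory block 6; 26 MB remain.
Put P10 (10 MB) in memory block 2; 6 MB remain.
Put P11 (37 MB) in memory block 7; 27 MB remain.
Put P12 (13 MB) in memory block 3; 8 MB remain.
Put P13 (6 MB) in memory block 2; 0 MB remain.
Put P14 (12 MB) in memory block 4; 14 MB remain.
Put P15 (6 MB) in memory block 3; 2 MB remain.
Put P16 (11 MB) in memory block 4; 3 MB remain.
7 memory blocks × 64 MB = 448 MB; used 366 MB; unused 82 MB.

82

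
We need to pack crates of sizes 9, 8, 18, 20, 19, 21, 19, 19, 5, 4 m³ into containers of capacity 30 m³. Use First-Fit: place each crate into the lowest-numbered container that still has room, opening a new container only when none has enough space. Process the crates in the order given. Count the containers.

Put 9 m³ in container 1; 21 m³ remain.
Put 8 m³ in container 1; 13 m³ remain.
Put 18 m³ in container 2; 12 m³ remain.
Put 20 m³ in container 3; 10 m³ remain.
Put 19 m³ in container 4; 11 m³ remain.
Put 21 m³ in container 5; 9 m³ remain.
Put 19 m³ in container 6; 11 m³ remain.
Put 19 m³ in container 7; 11 m³ remain.
Put 5 m³ in container 1; 8 m³ remain.
Put 4 m³ in container 1; 4 m³ remain.

7 containers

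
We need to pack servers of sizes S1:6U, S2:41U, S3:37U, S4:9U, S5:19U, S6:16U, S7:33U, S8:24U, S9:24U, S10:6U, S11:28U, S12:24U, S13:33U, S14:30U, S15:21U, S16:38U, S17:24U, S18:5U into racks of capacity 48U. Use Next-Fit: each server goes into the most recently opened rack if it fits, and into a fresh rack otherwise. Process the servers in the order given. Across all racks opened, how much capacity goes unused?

158

rack 1: place S1 (6U), 42U left
rack 1: place S2 (41U), 1U left
rack 2: place S3 (37U), 11U left
rack 2: place S4 (9U), 2U left
rack 3: place S5 (19U), 29U left
rack 3: place S6 (16U), 13U left
rack 4: place S7 (33U), 15U left
rack 5: place S8 (24U), 24U left
rack 5: place S9 (24U), 0U left
rack 6: place S10 (6U), 42U left
rack 6: place S11 (28U), 14U left
rack 7: place S12 (24U), 24U left
rack 8: place S13 (33U), 15U left
rack 9: place S14 (30U), 18U left
rack 10: place S15 (21U), 27U left
rack 11: place S16 (38U), 10U left
rack 12: place S17 (24U), 24U left
rack 12: place S18 (5U), 19U left
12 racks × 48U = 576U; used 418U; unused 158U.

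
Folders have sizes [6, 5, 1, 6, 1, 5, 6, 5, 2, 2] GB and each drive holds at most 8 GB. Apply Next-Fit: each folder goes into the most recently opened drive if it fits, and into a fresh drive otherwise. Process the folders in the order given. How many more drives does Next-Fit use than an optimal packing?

Next-Fit: [6] [5,1] [6,1] [5] [6] [5,2] [2] → 7 drives.
6 folders exceed 4 GB (half the capacity), and no two of those can share a drive, so at least 6 drives are needed.
An optimal packing achieves that bound: [6,2] [6,2] [6,1,1] [5] [5] [5] → 6 drives.
Excess: 7 − 6 = 1.

1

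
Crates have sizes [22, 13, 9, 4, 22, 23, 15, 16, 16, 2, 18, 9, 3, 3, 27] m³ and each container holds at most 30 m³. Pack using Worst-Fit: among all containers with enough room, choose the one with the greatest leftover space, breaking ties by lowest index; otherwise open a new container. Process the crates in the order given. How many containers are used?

Put 22 m³ in container 1; 8 m³ remain.
Put 13 m³ in container 2; 17 m³ remain.
Put 9 m³ in container 2; 8 m³ remain.
Put 4 m³ in container 1; 4 m³ remain.
Put 22 m³ in container 3; 8 m³ remain.
Put 23 m³ in container 4; 7 m³ remain.
Put 15 m³ in container 5; 15 m³ remain.
Put 16 m³ in container 6; 14 m³ remain.
Put 16 m³ in container 7; 14 m³ remain.
Put 2 m³ in container 5; 13 m³ remain.
Put 18 m³ in container 8; 12 m³ remain.
Put 9 m³ in container 6; 5 m³ remain.
Put 3 m³ in container 7; 11 m³ remain.
Put 3 m³ in container 5; 10 m³ remain.
Put 27 m³ in container 9; 3 m³ remain.
Final containers: [22,4] [13,9] [22] [23] [15,2,3] [16,9] [16,3] [18] [27].

9 containers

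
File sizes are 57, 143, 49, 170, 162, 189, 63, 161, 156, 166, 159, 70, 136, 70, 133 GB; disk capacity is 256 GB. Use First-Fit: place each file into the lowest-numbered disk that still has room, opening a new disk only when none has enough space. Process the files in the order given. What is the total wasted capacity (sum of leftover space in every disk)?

57 GB → disk 1 (remaining 199 GB)
143 GB → disk 1 (remaining 56 GB)
49 GB → disk 1 (remaining 7 GB)
170 GB → disk 2 (remaining 86 GB)
162 GB → disk 3 (remaining 94 GB)
189 GB → disk 4 (remaining 67 GB)
63 GB → disk 2 (remaining 23 GB)
161 GB → disk 5 (remaining 95 GB)
156 GB → disk 6 (remaining 100 GB)
166 GB → disk 7 (remaining 90 GB)
159 GB → disk 8 (remaining 97 GB)
70 GB → disk 3 (remaining 24 GB)
136 GB → disk 9 (remaining 120 GB)
70 GB → disk 5 (remaining 25 GB)
133 GB → disk 10 (remaining 123 GB)
10 disks × 256 GB = 2560 GB; used 1884 GB; unused 676 GB.

676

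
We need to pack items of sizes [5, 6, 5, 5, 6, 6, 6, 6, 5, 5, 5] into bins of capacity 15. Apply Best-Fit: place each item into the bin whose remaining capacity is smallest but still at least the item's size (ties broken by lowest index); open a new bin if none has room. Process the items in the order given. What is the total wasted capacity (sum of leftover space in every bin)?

15

Put 5 in bin 1; 10 remain.
Put 6 in bin 1; 4 remain.
Put 5 in bin 2; 10 remain.
Put 5 in bin 2; 5 remain.
Put 6 in bin 3; 9 remain.
Put 6 in bin 3; 3 remain.
Put 6 in bin 4; 9 remain.
Put 6 in bin 4; 3 remain.
Put 5 in bin 2; 0 remain.
Put 5 in bin 5; 10 remain.
Put 5 in bin 5; 5 remain.
5 bins × 15 = 75; used 60; unused 15.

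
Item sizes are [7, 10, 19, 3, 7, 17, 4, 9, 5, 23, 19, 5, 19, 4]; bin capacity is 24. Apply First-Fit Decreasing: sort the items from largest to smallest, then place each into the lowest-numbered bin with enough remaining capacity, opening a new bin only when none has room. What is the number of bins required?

Sorted descending: 23, 19, 19, 19, 17, 10, 9, 7, 7, 5, 5, 4, 4, 3.
bin 1: place 23, 1 left
bin 2: place 19, 5 left
bin 3: place 19, 5 left
bin 4: place 19, 5 left
bin 5: place 17, 7 left
bin 6: place 10, 14 left
bin 6: place 9, 5 left
bin 5: place 7, 0 left
bin 7: place 7, 17 left
bin 2: place 5, 0 left
bin 3: place 5, 0 left
bin 4: place 4, 1 left
bin 6: place 4, 1 left
bin 7: place 3, 14 left

7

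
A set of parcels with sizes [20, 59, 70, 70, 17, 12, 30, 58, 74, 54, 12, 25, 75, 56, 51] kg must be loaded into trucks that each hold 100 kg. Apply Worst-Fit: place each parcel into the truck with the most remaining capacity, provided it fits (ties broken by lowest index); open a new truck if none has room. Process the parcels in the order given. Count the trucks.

truck 1: place 20 kg, 80 kg left
truck 1: place 59 kg, 21 kg left
truck 2: place 70 kg, 30 kg left
truck 3: place 70 kg, 30 kg left
truck 2: place 17 kg, 13 kg left
truck 3: place 12 kg, 18 kg left
truck 4: place 30 kg, 70 kg left
truck 4: place 58 kg, 12 kg left
truck 5: place 74 kg, 26 kg left
truck 6: place 54 kg, 46 kg left
truck 6: place 12 kg, 34 kg left
truck 6: place 25 kg, 9 kg left
truck 7: place 75 kg, 25 kg left
truck 8: place 56 kg, 44 kg left
truck 9: place 51 kg, 49 kg left
Final trucks: [20,59] [70,17] [70,12] [30,58] [74] [54,12,25] [75] [56] [51].

9 trucks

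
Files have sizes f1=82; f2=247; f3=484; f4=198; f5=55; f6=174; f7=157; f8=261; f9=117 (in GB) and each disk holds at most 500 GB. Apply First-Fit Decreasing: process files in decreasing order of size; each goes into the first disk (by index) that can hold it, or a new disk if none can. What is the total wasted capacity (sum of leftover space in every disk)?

Sorted descending: 484, 261, 247, 198, 174, 157, 117, 82, 55.
disk 1: place 484 GB, 16 GB left
disk 2: place 261 GB, 239 GB left
disk 3: place 247 GB, 253 GB left
disk 2: place 198 GB, 41 GB left
disk 3: place 174 GB, 79 GB left
disk 4: place 157 GB, 343 GB left
disk 4: place 117 GB, 226 GB left
disk 4: place 82 GB, 144 GB left
disk 3: place 55 GB, 24 GB left
4 disks × 500 GB = 2000 GB; used 1775 GB; unused 225 GB.

225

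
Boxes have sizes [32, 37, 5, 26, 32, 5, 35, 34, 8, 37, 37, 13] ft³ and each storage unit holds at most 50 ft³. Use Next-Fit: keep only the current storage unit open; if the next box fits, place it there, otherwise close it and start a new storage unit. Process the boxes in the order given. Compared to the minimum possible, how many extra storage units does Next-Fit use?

0

Next-Fit: [32] [37,5] [26] [32,5] [35] [34,8] [37] [37,13] → 8 storage units.
8 boxes exceed 25 ft³ (half the capacity), and no two of those can share a storage unit, so at least 8 storage units are needed.
So 8 is already optimal.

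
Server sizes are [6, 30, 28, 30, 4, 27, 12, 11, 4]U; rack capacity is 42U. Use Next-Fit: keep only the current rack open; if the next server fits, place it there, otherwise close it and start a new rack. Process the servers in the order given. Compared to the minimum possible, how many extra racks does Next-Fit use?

Next-Fit: [6,30] [28] [30,4] [27,12] [11,4] → 5 racks.
Total size 152U; any packing needs at least ⌈152/42⌉ = 4 racks.
An optimal packing achieves that bound: [30,12] [30,11] [28,6,4,4] [27] → 4 racks.
Excess: 5 − 4 = 1.

1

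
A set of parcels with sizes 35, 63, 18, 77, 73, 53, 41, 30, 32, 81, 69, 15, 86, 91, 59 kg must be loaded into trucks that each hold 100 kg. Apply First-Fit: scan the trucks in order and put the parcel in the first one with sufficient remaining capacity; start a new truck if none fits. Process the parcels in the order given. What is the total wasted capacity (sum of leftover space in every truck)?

177

truck 1: place 35 kg, 65 kg left
truck 1: place 63 kg, 2 kg left
truck 2: place 18 kg, 82 kg left
truck 2: place 77 kg, 5 kg left
truck 3: place 73 kg, 27 kg left
truck 4: place 53 kg, 47 kg left
truck 4: place 41 kg, 6 kg left
truck 5: place 30 kg, 70 kg left
truck 5: place 32 kg, 38 kg left
truck 6: place 81 kg, 19 kg left
truck 7: place 69 kg, 31 kg left
truck 3: place 15 kg, 12 kg left
truck 8: place 86 kg, 14 kg left
truck 9: place 91 kg, 9 kg left
truck 10: place 59 kg, 41 kg left
10 trucks × 100 kg = 1000 kg; used 823 kg; unused 177 kg.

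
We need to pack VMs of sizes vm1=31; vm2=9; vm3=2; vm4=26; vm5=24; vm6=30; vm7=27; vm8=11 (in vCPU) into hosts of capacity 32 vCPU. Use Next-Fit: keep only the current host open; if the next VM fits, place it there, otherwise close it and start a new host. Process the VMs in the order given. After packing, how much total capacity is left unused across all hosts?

Put vm1 (31 vCPU) in host 1; 1 vCPU remain.
Put vm2 (9 vCPU) in host 2; 23 vCPU remain.
Put vm3 (2 vCPU) in host 2; 21 vCPU remain.
Put vm4 (26 vCPU) in host 3; 6 vCPU remain.
Put vm5 (24 vCPU) in host 4; 8 vCPU remain.
Put vm6 (30 vCPU) in host 5; 2 vCPU remain.
Put vm7 (27 vCPU) in host 6; 5 vCPU remain.
Put vm8 (11 vCPU) in host 7; 21 vCPU remain.
7 hosts × 32 vCPU = 224 vCPU; used 160 vCPU; unused 64 vCPU.

64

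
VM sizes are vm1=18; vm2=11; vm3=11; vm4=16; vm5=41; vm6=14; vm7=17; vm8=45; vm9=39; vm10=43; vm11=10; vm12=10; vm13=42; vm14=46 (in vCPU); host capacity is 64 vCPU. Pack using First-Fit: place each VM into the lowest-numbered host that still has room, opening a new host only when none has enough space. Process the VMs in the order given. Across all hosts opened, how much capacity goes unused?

vm1 (18 vCPU) → host 1 (remaining 46 vCPU)
vm2 (11 vCPU) → host 1 (remaining 35 vCPU)
vm3 (11 vCPU) → host 1 (remaining 24 vCPU)
vm4 (16 vCPU) → host 1 (remaining 8 vCPU)
vm5 (41 vCPU) → host 2 (remaining 23 vCPU)
vm6 (14 vCPU) → host 2 (remaining 9 vCPU)
vm7 (17 vCPU) → host 3 (remaining 47 vCPU)
vm8 (45 vCPU) → host 3 (remaining 2 vCPU)
vm9 (39 vCPU) → host 4 (remaining 25 vCPU)
vm10 (43 vCPU) → host 5 (remaining 21 vCPU)
vm11 (10 vCPU) → host 4 (remaining 15 vCPU)
vm12 (10 vCPU) → host 4 (remaining 5 vCPU)
vm13 (42 vCPU) → host 6 (remaining 22 vCPU)
vm14 (46 vCPU) → host 7 (remaining 18 vCPU)
7 hosts × 64 vCPU = 448 vCPU; used 363 vCPU; unused 85 vCPU.

85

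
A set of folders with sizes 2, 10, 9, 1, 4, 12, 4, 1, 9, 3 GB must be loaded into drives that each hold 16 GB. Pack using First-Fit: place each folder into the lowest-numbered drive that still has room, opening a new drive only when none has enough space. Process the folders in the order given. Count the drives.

drive 1: place 2 GB, 14 GB left
drive 1: place 10 GB, 4 GB left
drive 2: place 9 GB, 7 GB left
drive 1: place 1 GB, 3 GB left
drive 2: place 4 GB, 3 GB left
drive 3: place 12 GB, 4 GB left
drive 3: place 4 GB, 0 GB left
drive 1: place 1 GB, 2 GB left
drive 4: place 9 GB, 7 GB left
drive 2: place 3 GB, 0 GB left

4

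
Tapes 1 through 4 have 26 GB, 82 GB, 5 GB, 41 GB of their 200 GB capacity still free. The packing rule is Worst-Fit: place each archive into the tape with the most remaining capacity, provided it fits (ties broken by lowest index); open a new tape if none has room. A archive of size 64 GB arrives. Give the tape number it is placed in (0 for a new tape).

Tapes with room: tape 2 (82 GB).
Most room is tape 2 with 82 GB free.

2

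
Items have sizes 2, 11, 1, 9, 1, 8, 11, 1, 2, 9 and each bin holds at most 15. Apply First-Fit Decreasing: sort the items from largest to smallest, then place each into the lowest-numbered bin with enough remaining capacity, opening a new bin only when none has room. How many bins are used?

5 bins

Sorted descending: 11, 11, 9, 9, 8, 2, 2, 1, 1, 1.
bin 1: place 11, 4 left
bin 2: place 11, 4 left
bin 3: place 9, 6 left
bin 4: place 9, 6 left
bin 5: place 8, 7 left
bin 1: place 2, 2 left
bin 1: place 2, 0 left
bin 2: place 1, 3 left
bin 2: place 1, 2 left
bin 2: place 1, 1 left
Final bins: [11,2,2] [11,1,1,1] [9] [9] [8].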